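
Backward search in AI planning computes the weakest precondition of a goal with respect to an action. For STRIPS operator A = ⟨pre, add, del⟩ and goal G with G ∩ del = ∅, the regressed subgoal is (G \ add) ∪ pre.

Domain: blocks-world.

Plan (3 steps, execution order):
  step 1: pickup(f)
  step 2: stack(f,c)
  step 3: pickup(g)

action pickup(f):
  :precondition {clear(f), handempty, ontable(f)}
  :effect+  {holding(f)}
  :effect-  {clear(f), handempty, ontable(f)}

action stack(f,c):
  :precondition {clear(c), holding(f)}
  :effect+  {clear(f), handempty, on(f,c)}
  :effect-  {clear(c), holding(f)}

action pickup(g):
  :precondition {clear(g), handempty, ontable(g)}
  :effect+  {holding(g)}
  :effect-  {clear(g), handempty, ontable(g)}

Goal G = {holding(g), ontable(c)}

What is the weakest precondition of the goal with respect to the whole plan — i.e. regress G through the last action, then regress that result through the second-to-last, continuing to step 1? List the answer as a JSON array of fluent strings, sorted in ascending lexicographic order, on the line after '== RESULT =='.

Work backward from the goal:
  through step 3 (pickup(g)): drop {holding(g)}, keep {ontable(c)}, require {clear(g), handempty, ontable(g)}
    → {clear(g), handempty, ontable(c), ontable(g)}
  through step 2 (stack(f,c)): drop {handempty}, keep {clear(g), ontable(c), ontable(g)}, require {clear(c), holding(f)}
    → {clear(c), clear(g), holding(f), ontable(c), ontable(g)}
  through step 1 (pickup(f)): drop {holding(f)}, keep {clear(c), clear(g), ontable(c), ontable(g)}, require {clear(f), handempty, ontable(f)}
    → {clear(c), clear(f), clear(g), handempty, ontable(c), ontable(f), ontable(g)}

== RESULT ==
["clear(c)", "clear(f)", "clear(g)", "handempty", "ontable(c)", "ontable(f)", "ontable(g)"]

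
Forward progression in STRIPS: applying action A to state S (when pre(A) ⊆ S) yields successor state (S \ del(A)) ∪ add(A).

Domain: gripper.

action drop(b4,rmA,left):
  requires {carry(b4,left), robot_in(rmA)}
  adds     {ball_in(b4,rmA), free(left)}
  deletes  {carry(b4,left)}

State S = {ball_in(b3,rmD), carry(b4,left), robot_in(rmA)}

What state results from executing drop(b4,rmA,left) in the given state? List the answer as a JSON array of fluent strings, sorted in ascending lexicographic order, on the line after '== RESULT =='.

Progress:
  pre ⊆ S: {carry(b4,left), robot_in(rmA)} ⊆ S  — applicable
  S \ del = {ball_in(b3,rmD), robot_in(rmA)}
  ∪ add   = {ball_in(b3,rmD), ball_in(b4,rmA), free(left), robot_in(rmA)}

== RESULT ==
["ball_in(b3,rmD)", "ball_in(b4,rmA)", "free(left)", "robot_in(rmA)"]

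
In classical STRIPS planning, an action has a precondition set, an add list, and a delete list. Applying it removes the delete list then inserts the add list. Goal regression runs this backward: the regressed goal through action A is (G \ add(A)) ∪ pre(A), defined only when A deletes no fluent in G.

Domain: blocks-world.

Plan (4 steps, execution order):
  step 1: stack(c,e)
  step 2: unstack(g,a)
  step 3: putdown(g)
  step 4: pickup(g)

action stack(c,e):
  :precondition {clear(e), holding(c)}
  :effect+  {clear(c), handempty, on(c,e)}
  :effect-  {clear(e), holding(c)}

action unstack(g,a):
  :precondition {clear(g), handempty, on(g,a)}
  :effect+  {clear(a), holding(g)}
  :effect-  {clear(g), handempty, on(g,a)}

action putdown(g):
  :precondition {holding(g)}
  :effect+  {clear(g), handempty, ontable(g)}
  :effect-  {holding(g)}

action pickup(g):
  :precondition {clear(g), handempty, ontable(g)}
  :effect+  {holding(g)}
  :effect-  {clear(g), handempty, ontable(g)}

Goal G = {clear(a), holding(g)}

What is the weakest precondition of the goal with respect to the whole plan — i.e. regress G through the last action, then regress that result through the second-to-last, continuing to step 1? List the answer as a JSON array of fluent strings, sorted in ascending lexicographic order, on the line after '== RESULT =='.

Regress step by step:
  through step 4 (pickup(g)): drop {holding(g)}, keep {clear(a)}, require {clear(g), handempty, ontable(g)}
    → {clear(a), clear(g), handempty, ontable(g)}
  through step 3 (putdown(g)): drop {clear(g), handempty, ontable(g)}, keep {clear(a)}, require {holding(g)}
    → {clear(a), holding(g)}
  through step 2 (unstack(g,a)): drop {clear(a), holding(g)}, keep {}, require {clear(g), handempty, on(g,a)}
    → {clear(g), handempty, on(g,a)}
  through step 1 (stack(c,e)): drop {handempty}, keep {clear(g), on(g,a)}, require {clear(e), holding(c)}
    → {clear(e), clear(g), holding(c), on(g,a)}

== RESULT ==
["clear(e)", "clear(g)", "holding(c)", "on(g,a)"]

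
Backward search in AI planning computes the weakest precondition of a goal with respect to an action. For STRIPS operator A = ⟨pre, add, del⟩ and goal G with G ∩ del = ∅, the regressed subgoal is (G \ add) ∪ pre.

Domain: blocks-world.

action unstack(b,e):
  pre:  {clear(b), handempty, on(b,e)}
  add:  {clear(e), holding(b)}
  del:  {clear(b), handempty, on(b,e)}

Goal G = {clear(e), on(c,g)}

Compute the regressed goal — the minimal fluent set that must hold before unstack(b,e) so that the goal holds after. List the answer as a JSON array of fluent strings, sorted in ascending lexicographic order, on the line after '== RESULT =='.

Compute (G \ add) ∪ pre:
  G ∩ del = {}  (empty — regression defined)
  G \ add = {clear(e), on(c,g)} \ {clear(e), holding(b)} = {on(c,g)}
  ∪ pre   = {on(c,g)} ∪ {clear(b), handempty, on(b,e)}
          = {clear(b), handempty, on(b,e), on(c,g)}

== RESULT ==
["clear(b)", "handempty", "on(b,e)", "on(c,g)"]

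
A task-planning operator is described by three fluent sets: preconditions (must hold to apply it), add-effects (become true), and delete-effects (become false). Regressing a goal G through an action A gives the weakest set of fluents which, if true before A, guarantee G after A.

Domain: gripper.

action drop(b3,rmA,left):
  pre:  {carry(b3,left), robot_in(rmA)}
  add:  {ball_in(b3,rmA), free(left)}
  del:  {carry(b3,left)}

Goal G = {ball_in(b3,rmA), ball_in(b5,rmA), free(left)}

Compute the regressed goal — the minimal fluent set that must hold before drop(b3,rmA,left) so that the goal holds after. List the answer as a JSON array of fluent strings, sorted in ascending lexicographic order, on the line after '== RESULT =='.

Regress:
  G ∩ del = {}  (empty — regression defined)
  G \ add = {ball_in(b3,rmA), ball_in(b5,rmA), free(left)} \ {ball_in(b3,rmA), free(left)} = {ball_in(b5,rmA)}
  ∪ pre   = {ball_in(b5,rmA)} ∪ {carry(b3,left), robot_in(rmA)}
          = {ball_in(b5,rmA), carry(b3,left), robot_in(rmA)}

== RESULT ==
["ball_in(b5,rmA)", "carry(b3,left)", "robot_in(rmA)"]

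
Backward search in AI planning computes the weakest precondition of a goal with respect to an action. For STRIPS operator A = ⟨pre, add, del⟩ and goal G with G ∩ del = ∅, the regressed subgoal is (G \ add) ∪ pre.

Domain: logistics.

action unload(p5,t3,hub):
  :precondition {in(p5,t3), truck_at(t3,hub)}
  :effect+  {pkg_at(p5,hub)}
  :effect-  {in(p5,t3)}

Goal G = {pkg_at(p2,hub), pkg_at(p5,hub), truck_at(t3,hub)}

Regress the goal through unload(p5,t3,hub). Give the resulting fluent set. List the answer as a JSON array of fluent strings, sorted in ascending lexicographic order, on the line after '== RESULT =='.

Regress:
  G ∩ del = {}  (empty — regression defined)
  G \ add = {pkg_at(p2,hub), pkg_at(p5,hub), truck_at(t3,hub)} \ {pkg_at(p5,hub)} = {pkg_at(p2,hub), truck_at(t3,hub)}
  ∪ pre   = {pkg_at(p2,hub), truck_at(t3,hub)} ∪ {in(p5,t3), truck_at(t3,hub)}
          = {in(p5,t3), pkg_at(p2,hub), truck_at(t3,hub)}

== RESULT ==
["in(p5,t3)", "pkg_at(p2,hub)", "truck_at(t3,hub)"]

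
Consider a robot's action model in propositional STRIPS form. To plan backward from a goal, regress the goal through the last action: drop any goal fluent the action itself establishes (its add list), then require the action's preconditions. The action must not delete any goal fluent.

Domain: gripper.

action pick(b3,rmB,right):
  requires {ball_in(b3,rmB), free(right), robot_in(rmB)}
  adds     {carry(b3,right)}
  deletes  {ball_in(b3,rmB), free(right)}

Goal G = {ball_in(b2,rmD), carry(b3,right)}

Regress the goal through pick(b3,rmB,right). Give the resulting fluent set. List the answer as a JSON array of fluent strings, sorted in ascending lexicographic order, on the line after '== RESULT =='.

Compute (G \ add) ∪ pre:
  G ∩ del = {}  (empty — regression defined)
  G \ add = {ball_in(b2,rmD), carry(b3,right)} \ {carry(b3,right)} = {ball_in(b2,rmD)}
  ∪ pre   = {ball_in(b2,rmD)} ∪ {ball_in(b3,rmB), free(right), robot_in(rmB)}
          = {ball_in(b2,rmD), ball_in(b3,rmB), free(right), robot_in(rmB)}

== RESULT ==
["ball_in(b2,rmD)", "ball_in(b3,rmB)", "free(right)", "robot_in(rmB)"]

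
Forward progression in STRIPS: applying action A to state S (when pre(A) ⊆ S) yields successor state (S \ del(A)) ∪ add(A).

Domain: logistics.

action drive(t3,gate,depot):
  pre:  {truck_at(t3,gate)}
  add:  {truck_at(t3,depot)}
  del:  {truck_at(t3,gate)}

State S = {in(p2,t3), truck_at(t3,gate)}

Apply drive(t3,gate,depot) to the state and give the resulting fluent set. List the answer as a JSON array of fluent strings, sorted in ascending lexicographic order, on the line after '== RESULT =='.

Compute (S \ del) ∪ add:
  pre ⊆ S: {truck_at(t3,gate)} ⊆ S  — applicable
  S \ del = {in(p2,t3)}
  ∪ add   = {in(p2,t3), truck_at(t3,depot)}

== RESULT ==
["in(p2,t3)", "truck_at(t3,depot)"]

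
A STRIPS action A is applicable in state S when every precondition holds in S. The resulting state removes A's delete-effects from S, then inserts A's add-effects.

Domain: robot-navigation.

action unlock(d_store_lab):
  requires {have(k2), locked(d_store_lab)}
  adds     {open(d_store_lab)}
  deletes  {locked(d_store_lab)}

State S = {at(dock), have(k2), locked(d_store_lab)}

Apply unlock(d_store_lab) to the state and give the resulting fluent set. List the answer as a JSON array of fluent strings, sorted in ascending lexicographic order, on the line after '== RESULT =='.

Compute (S \ del) ∪ add:
  pre ⊆ S: {have(k2), locked(d_store_lab)} ⊆ S  — applicable
  S \ del = {at(dock), have(k2)}
  ∪ add   = {at(dock), have(k2), open(d_store_lab)}

== RESULT ==
["at(dock)", "have(k2)", "open(d_store_lab)"]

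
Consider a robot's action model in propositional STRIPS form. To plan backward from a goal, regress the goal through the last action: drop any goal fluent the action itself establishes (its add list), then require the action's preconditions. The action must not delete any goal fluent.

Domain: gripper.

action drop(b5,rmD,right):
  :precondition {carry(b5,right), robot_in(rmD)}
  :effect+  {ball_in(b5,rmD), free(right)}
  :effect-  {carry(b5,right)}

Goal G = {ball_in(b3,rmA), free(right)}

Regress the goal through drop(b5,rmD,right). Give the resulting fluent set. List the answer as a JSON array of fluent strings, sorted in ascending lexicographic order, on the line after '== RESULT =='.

Compute (G \ add) ∪ pre:
  G ∩ del = {}  (empty — regression defined)
  G \ add = {ball_in(b3,rmA), free(right)} \ {ball_in(b5,rmD), free(right)} = {ball_in(b3,rmA)}
  ∪ pre   = {ball_in(b3,rmA)} ∪ {carry(b5,right), robot_in(rmD)}
          = {ball_in(b3,rmA), carry(b5,right), robot_in(rmD)}

== RESULT ==
["ball_in(b3,rmA)", "carry(b5,right)", "robot_in(rmD)"]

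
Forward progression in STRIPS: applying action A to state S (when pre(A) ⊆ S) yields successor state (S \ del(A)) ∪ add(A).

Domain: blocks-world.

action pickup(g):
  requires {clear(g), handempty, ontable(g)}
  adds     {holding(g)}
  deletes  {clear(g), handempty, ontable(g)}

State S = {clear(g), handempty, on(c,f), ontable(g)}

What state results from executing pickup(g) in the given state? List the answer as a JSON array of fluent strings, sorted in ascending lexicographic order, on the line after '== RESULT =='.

Progress:
  pre ⊆ S: {clear(g), handempty, ontable(g)} ⊆ S  — applicable
  S \ del = {on(c,f)}
  ∪ add   = {holding(g), on(c,f)}

== RESULT ==
["holding(g)", "on(c,f)"]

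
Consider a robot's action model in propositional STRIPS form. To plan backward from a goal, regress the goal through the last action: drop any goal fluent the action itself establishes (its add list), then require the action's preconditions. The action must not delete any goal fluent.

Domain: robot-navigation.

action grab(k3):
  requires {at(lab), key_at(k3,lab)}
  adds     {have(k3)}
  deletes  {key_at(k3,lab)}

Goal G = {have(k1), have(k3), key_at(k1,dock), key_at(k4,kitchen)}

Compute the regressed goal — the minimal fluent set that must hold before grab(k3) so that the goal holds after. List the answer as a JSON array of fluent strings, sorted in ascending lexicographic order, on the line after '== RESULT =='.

Compute (G \ add) ∪ pre:
  G ∩ del = {}  (empty — regression defined)
  G \ add = {have(k1), have(k3), key_at(k1,dock), key_at(k4,kitchen)} \ {have(k3)} = {have(k1), key_at(k1,dock), key_at(k4,kitchen)}
  ∪ pre   = {have(k1), key_at(k1,dock), key_at(k4,kitchen)} ∪ {at(lab), key_at(k3,lab)}
          = {at(lab), have(k1), key_at(k1,dock), key_at(k3,lab), key_at(k4,kitchen)}

== RESULT ==
["at(lab)", "have(k1)", "key_at(k1,dock)", "key_at(k3,lab)", "key_at(k4,kitchen)"]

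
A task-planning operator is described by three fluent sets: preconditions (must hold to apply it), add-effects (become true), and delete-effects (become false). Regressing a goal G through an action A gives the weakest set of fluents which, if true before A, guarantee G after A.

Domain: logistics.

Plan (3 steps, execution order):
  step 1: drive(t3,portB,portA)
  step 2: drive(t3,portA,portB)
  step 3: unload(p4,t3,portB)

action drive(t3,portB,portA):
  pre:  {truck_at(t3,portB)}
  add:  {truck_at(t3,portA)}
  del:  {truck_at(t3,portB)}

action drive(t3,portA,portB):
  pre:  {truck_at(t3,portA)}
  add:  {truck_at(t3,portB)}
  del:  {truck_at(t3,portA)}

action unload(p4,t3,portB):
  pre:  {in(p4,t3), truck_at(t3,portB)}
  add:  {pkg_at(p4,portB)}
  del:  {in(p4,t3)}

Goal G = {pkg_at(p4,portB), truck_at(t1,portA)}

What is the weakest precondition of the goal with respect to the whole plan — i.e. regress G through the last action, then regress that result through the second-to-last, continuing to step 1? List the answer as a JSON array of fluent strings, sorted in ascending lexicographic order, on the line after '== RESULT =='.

Regress step by step:
  through step 3 (unload(p4,t3,portB)): drop {pkg_at(p4,portB)}, keep {truck_at(t1,portA)}, require {in(p4,t3), truck_at(t3,portB)}
    → {in(p4,t3), truck_at(t1,portA), truck_at(t3,portB)}
  through step 2 (drive(t3,portA,portB)): drop {truck_at(t3,portB)}, keep {in(p4,t3), truck_at(t1,portA)}, require {truck_at(t3,portA)}
    → {in(p4,t3), truck_at(t1,portA), truck_at(t3,portA)}
  through step 1 (drive(t3,portB,portA)): drop {truck_at(t3,portA)}, keep {in(p4,t3), truck_at(t1,portA)}, require {truck_at(t3,portB)}
    → {in(p4,t3), truck_at(t1,portA), truck_at(t3,portB)}

== RESULT ==
["in(p4,t3)", "truck_at(t1,portA)", "truck_at(t3,portB)"]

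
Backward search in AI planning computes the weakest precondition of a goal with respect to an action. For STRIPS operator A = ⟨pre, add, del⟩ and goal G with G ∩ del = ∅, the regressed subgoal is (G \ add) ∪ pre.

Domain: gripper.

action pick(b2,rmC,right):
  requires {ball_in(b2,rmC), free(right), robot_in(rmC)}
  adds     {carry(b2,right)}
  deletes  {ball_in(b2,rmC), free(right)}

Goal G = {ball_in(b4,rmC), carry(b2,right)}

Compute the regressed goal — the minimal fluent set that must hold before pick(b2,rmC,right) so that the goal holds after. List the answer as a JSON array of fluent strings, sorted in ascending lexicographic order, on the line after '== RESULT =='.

Regress:
  G ∩ del = {}  (empty — regression defined)
  G \ add = {ball_in(b4,rmC), carry(b2,right)} \ {carry(b2,right)} = {ball_in(b4,rmC)}
  ∪ pre   = {ball_in(b4,rmC)} ∪ {ball_in(b2,rmC), free(right), robot_in(rmC)}
          = {ball_in(b2,rmC), ball_in(b4,rmC), free(right), robot_in(rmC)}

== RESULT ==
["ball_in(b2,rmC)", "ball_in(b4,rmC)", "free(right)", "robot_in(rmC)"]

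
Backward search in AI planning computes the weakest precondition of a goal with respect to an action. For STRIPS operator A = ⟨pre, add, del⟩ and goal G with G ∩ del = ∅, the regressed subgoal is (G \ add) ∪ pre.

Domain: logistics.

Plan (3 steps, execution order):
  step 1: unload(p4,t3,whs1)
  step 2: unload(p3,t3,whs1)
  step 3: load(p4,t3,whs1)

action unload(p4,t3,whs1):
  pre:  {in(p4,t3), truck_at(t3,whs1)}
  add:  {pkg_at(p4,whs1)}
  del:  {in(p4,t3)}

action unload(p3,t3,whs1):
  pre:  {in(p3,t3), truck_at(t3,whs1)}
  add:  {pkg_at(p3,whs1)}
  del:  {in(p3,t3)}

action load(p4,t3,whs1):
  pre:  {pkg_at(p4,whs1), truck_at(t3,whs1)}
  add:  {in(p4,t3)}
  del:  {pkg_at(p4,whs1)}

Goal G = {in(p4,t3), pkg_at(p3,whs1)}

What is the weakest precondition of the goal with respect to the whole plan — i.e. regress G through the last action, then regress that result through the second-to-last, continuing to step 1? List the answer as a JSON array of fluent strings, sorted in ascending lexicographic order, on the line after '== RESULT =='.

Work backward from the goal:
  through step 3 (load(p4,t3,whs1)): drop {in(p4,t3)}, keep {pkg_at(p3,whs1)}, require {pkg_at(p4,whs1), truck_at(t3,whs1)}
    → {pkg_at(p3,whs1), pkg_at(p4,whs1), truck_at(t3,whs1)}
  through step 2 (unload(p3,t3,whs1)): drop {pkg_at(p3,whs1)}, keep {pkg_at(p4,whs1), truck_at(t3,whs1)}, require {in(p3,t3), truck_at(t3,whs1)}
    → {in(p3,t3), pkg_at(p4,whs1), truck_at(t3,whs1)}
  through step 1 (unload(p4,t3,whs1)): drop {pkg_at(p4,whs1)}, keep {in(p3,t3), truck_at(t3,whs1)}, require {in(p4,t3), truck_at(t3,whs1)}
    → {in(p3,t3), in(p4,t3), truck_at(t3,whs1)}

== RESULT ==
["in(p3,t3)", "in(p4,t3)", "truck_at(t3,whs1)"]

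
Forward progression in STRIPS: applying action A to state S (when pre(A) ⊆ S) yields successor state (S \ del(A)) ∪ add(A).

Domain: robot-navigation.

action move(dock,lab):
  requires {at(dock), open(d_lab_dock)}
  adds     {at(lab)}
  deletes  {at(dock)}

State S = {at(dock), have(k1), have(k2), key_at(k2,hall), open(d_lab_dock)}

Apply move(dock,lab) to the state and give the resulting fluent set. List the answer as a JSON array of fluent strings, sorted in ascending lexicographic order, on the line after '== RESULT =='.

Compute (S \ del) ∪ add:
  pre ⊆ S: {at(dock), open(d_lab_dock)} ⊆ S  — applicable
  S \ del = {have(k1), have(k2), key_at(k2,hall), open(d_lab_dock)}
  ∪ add   = {at(lab), have(k1), have(k2), key_at(k2,hall), open(d_lab_dock)}

== RESULT ==
["at(lab)", "have(k1)", "have(k2)", "key_at(k2,hall)", "open(d_lab_dock)"]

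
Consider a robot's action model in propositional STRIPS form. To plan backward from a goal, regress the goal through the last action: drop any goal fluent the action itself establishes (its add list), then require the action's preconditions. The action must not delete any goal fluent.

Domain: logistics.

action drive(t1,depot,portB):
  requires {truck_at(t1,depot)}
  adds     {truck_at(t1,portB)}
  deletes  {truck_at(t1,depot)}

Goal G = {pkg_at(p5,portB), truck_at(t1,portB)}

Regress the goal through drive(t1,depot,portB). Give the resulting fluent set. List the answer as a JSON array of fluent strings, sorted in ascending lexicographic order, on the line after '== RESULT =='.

Compute (G \ add) ∪ pre:
  G ∩ del = {}  (empty — regression defined)
  G \ add = {pkg_at(p5,portB), truck_at(t1,portB)} \ {truck_at(t1,portB)} = {pkg_at(p5,portB)}
  ∪ pre   = {pkg_at(p5,portB)} ∪ {truck_at(t1,depot)}
          = {pkg_at(p5,portB), truck_at(t1,depot)}

== RESULT ==
["pkg_at(p5,portB)", "truck_at(t1,depot)"]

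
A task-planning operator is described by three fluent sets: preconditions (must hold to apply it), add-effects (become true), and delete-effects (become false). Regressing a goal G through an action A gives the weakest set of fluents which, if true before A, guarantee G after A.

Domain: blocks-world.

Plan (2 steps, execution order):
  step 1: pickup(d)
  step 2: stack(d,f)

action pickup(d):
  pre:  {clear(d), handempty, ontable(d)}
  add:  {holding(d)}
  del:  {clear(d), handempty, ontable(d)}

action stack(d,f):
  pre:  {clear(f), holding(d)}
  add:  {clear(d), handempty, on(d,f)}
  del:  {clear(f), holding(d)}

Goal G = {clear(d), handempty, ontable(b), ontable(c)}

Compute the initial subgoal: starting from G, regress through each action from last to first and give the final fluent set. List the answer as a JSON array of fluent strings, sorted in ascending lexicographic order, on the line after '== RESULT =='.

Work backward from the goal:
  through step 2 (stack(d,f)): drop {clear(d), handempty}, keep {ontable(b), ontable(c)}, require {clear(f), holding(d)}
    → {clear(f), holding(d), ontable(b), ontable(c)}
  through step 1 (pickup(d)): drop {holding(d)}, keep {clear(f), ontable(b), ontable(c)}, require {clear(d), handempty, ontable(d)}
    → {clear(d), clear(f), handempty, ontable(b), ontable(c), ontable(d)}

== RESULT ==
["clear(d)", "clear(f)", "handempty", "ontable(b)", "ontable(c)", "ontable(d)"]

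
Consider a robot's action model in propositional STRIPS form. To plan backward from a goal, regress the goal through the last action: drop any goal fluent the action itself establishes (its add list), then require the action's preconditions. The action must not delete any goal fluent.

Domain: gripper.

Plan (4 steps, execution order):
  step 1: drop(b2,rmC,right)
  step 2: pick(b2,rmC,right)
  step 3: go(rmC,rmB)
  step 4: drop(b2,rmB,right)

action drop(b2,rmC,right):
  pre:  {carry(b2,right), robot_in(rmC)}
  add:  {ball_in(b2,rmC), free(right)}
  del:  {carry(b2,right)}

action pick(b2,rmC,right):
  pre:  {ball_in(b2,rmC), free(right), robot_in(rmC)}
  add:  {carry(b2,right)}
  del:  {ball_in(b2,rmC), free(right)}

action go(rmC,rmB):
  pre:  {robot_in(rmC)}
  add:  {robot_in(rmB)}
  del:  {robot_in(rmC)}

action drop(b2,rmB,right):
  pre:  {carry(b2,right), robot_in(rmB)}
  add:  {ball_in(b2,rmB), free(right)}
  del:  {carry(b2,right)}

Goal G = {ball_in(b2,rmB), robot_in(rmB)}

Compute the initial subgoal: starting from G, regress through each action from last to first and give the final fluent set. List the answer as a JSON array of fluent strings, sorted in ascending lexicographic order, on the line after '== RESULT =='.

Regress step by step:
  through step 4 (drop(b2,rmB,right)): drop {ball_in(b2,rmB)}, keep {robot_in(rmB)}, require {carry(b2,right), robot_in(rmB)}
    → {carry(b2,right), robot_in(rmB)}
  through step 3 (go(rmC,rmB)): drop {robot_in(rmB)}, keep {carry(b2,right)}, require {robot_in(rmC)}
    → {carry(b2,right), robot_in(rmC)}
  through step 2 (pick(b2,rmC,right)): drop {carry(b2,right)}, keep {robot_in(rmC)}, require {ball_in(b2,rmC), free(right), robot_in(rmC)}
    → {ball_in(b2,rmC), free(right), robot_in(rmC)}
  through step 1 (drop(b2,rmC,right)): drop {ball_in(b2,rmC), free(right)}, keep {robot_in(rmC)}, require {carry(b2,right), robot_in(rmC)}
    → {carry(b2,right), robot_in(rmC)}

== RESULT ==
["carry(b2,right)", "robot_in(rmC)"]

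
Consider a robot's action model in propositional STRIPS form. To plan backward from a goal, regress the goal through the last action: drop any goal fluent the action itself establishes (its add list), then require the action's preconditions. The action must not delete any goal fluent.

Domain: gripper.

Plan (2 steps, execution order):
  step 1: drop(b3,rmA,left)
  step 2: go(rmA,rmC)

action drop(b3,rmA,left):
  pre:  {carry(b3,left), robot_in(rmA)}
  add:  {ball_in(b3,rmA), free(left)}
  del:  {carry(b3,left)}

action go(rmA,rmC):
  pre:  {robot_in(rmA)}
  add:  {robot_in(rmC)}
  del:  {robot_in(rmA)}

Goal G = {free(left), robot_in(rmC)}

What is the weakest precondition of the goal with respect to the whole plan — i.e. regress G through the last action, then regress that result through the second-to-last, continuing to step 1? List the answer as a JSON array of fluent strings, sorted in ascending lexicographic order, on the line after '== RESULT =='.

Work backward from the goal:
  through step 2 (go(rmA,rmC)): drop {robot_in(rmC)}, keep {free(left)}, require {robot_in(rmA)}
    → {free(left), robot_in(rmA)}
  through step 1 (drop(b3,rmA,left)): drop {free(left)}, keep {robot_in(rmA)}, require {carry(b3,left), robot_in(rmA)}
    → {carry(b3,left), robot_in(rmA)}

== RESULT ==
["carry(b3,left)", "robot_in(rmA)"]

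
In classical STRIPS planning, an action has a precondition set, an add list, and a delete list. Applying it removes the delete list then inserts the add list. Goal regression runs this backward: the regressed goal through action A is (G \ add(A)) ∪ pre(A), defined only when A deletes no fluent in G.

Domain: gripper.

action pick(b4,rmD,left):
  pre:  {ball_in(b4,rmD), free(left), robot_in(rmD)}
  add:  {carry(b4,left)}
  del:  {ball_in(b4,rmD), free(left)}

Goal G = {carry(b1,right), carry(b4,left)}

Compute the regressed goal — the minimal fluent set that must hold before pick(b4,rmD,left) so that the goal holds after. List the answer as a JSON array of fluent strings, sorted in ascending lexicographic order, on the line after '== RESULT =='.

Compute (G \ add) ∪ pre:
  G ∩ del = {}  (empty — regression defined)
  G \ add = {carry(b1,right), carry(b4,left)} \ {carry(b4,left)} = {carry(b1,right)}
  ∪ pre   = {carry(b1,right)} ∪ {ball_in(b4,rmD), free(left), robot_in(rmD)}
          = {ball_in(b4,rmD), carry(b1,right), free(left), robot_in(rmD)}

== RESULT ==
["ball_in(b4,rmD)", "carry(b1,right)", "free(left)", "robot_in(rmD)"]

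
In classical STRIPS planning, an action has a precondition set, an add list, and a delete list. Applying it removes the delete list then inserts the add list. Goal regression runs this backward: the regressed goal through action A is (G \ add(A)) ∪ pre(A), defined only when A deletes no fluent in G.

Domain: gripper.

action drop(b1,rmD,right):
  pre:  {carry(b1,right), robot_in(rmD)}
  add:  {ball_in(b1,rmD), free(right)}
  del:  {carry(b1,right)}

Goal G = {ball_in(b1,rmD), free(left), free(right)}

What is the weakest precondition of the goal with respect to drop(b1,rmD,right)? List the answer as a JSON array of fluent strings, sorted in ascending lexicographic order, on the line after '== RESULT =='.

Regress:
  G ∩ del = {}  (empty — regression defined)
  G \ add = {ball_in(b1,rmD), free(left), free(right)} \ {ball_in(b1,rmD), free(right)} = {free(left)}
  ∪ pre   = {free(left)} ∪ {carry(b1,right), robot_in(rmD)}
          = {carry(b1,right), free(left), robot_in(rmD)}

== RESULT ==
["carry(b1,right)", "free(left)", "robot_in(rmD)"]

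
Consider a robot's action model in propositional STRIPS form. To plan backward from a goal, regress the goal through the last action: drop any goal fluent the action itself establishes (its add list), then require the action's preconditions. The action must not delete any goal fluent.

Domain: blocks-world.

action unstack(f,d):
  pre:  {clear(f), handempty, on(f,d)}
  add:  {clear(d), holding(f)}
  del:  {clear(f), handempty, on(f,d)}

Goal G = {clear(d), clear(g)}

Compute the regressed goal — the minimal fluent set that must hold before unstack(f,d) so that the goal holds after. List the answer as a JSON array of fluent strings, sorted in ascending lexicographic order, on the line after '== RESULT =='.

Compute (G \ add) ∪ pre:
  G ∩ del = {}  (empty — regression defined)
  G \ add = {clear(d), clear(g)} \ {clear(d), holding(f)} = {clear(g)}
  ∪ pre   = {clear(g)} ∪ {clear(f), handempty, on(f,d)}
          = {clear(f), clear(g), handempty, on(f,d)}

== RESULT ==
["clear(f)", "clear(g)", "handempty", "on(f,d)"]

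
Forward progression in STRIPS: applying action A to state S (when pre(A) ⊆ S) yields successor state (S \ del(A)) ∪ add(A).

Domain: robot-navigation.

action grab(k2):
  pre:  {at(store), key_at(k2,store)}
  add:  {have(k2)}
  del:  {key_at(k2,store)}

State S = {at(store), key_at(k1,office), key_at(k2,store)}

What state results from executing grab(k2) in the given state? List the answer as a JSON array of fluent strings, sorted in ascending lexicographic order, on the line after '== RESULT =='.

Progress:
  pre ⊆ S: {at(store), key_at(k2,store)} ⊆ S  — applicable
  S \ del = {at(store), key_at(k1,office)}
  ∪ add   = {at(store), have(k2), key_at(k1,office)}

== RESULT ==
["at(store)", "have(k2)", "key_at(k1,office)"]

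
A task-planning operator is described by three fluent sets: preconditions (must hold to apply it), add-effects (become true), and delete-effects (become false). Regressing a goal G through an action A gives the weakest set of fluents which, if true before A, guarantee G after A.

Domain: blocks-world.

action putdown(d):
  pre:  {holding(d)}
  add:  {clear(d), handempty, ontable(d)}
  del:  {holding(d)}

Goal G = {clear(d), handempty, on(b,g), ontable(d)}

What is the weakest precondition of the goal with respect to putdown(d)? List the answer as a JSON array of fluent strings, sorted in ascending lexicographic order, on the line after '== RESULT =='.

Compute (G \ add) ∪ pre:
  G ∩ del = {}  (empty — regression defined)
  G \ add = {clear(d), handempty, on(b,g), ontable(d)} \ {clear(d), handempty, ontable(d)} = {on(b,g)}
  ∪ pre   = {on(b,g)} ∪ {holding(d)}
          = {holding(d), on(b,g)}

== RESULT ==
["holding(d)", "on(b,g)"]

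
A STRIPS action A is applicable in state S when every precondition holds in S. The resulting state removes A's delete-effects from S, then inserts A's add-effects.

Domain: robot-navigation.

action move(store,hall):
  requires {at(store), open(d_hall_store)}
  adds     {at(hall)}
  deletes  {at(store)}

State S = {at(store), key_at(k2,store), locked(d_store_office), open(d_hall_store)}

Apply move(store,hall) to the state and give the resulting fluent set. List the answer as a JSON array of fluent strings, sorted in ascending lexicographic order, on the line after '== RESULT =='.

Compute (S \ del) ∪ add:
  pre ⊆ S: {at(store), open(d_hall_store)} ⊆ S  — applicable
  S \ del = {key_at(k2,store), locked(d_store_office), open(d_hall_store)}
  ∪ add   = {at(hall), key_at(k2,store), locked(d_store_office), open(d_hall_store)}

== RESULT ==
["at(hall)", "key_at(k2,store)", "locked(d_store_office)", "open(d_hall_store)"]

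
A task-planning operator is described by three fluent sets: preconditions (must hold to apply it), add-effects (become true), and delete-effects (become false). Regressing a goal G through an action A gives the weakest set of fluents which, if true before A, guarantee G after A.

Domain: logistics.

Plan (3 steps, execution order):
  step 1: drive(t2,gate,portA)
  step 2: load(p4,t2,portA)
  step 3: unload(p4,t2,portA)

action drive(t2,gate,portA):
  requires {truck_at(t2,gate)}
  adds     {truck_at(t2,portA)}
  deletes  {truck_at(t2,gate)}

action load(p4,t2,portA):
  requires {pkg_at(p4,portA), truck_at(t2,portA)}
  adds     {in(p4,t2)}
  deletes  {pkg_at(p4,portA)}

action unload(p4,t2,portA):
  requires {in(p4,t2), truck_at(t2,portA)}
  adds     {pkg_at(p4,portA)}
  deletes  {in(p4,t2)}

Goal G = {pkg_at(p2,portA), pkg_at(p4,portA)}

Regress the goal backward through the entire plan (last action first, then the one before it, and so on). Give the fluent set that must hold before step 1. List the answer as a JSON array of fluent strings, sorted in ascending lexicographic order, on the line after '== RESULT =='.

Work backward from the goal:
  through step 3 (unload(p4,t2,portA)): drop {pkg_at(p4,portA)}, keep {pkg_at(p2,portA)}, require {in(p4,t2), truck_at(t2,portA)}
    → {in(p4,t2), pkg_at(p2,portA), truck_at(t2,portA)}
  through step 2 (load(p4,t2,portA)): drop {in(p4,t2)}, keep {pkg_at(p2,portA), truck_at(t2,portA)}, require {pkg_at(p4,portA), truck_at(t2,portA)}
    → {pkg_at(p2,portA), pkg_at(p4,portA), truck_at(t2,portA)}
  through step 1 (drive(t2,gate,portA)): drop {truck_at(t2,portA)}, keep {pkg_at(p2,portA), pkg_at(p4,portA)}, require {truck_at(t2,gate)}
    → {pkg_at(p2,portA), pkg_at(p4,portA), truck_at(t2,gate)}

== RESULT ==
["pkg_at(p2,portA)", "pkg_at(p4,portA)", "truck_at(t2,gate)"]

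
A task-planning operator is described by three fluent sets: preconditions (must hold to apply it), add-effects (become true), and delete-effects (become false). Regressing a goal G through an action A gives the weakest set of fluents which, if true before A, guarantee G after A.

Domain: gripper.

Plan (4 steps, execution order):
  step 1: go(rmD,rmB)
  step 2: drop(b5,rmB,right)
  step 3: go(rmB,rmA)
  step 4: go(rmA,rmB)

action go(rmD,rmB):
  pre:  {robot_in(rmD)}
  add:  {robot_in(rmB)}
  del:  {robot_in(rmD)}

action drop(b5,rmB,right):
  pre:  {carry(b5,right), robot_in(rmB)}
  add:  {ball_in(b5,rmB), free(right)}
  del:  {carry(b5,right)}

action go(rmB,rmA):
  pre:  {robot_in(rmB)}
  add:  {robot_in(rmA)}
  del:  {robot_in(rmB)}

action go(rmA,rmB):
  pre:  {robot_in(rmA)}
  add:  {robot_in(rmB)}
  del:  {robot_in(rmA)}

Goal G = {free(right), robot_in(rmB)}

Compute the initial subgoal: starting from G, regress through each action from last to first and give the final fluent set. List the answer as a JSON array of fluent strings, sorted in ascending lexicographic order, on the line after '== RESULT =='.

Regress step by step:
  through step 4 (go(rmA,rmB)): drop {robot_in(rmB)}, keep {free(right)}, require {robot_in(rmA)}
    → {free(right), robot_in(rmA)}
  through step 3 (go(rmB,rmA)): drop {robot_in(rmA)}, keep {free(right)}, require {robot_in(rmB)}
    → {free(right), robot_in(rmB)}
  through step 2 (drop(b5,rmB,right)): drop {free(right)}, keep {robot_in(rmB)}, require {carry(b5,right), robot_in(rmB)}
    → {carry(b5,right), robot_in(rmB)}
  through step 1 (go(rmD,rmB)): drop {robot_in(rmB)}, keep {carry(b5,right)}, require {robot_in(rmD)}
    → {carry(b5,right), robot_in(rmD)}

== RESULT ==
["carry(b5,right)", "robot_in(rmD)"]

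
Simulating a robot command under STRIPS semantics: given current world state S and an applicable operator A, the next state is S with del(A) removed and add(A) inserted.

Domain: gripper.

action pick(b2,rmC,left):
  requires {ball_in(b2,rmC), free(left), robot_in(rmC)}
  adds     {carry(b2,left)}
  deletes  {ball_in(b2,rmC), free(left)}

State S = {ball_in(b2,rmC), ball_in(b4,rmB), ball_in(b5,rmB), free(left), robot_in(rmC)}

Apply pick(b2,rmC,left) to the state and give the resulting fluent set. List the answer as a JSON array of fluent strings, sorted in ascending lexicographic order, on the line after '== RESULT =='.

Progress:
  pre ⊆ S: {ball_in(b2,rmC), free(left), robot_in(rmC)} ⊆ S  — applicable
  S \ del = {ball_in(b4,rmB), ball_in(b5,rmB), robot_in(rmC)}
  ∪ add   = {ball_in(b4,rmB), ball_in(b5,rmB), carry(b2,left), robot_in(rmC)}

== RESULT ==
["ball_in(b4,rmB)", "ball_in(b5,rmB)", "carry(b2,left)", "robot_in(rmC)"]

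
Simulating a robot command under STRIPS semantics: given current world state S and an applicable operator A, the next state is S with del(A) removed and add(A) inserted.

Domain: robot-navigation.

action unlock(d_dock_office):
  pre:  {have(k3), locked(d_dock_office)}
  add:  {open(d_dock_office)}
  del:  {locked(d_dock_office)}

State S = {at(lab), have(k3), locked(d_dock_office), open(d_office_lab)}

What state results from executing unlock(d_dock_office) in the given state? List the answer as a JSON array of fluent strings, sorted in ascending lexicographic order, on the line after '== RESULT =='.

Compute (S \ del) ∪ add:
  pre ⊆ S: {have(k3), locked(d_dock_office)} ⊆ S  — applicable
  S \ del = {at(lab), have(k3), open(d_office_lab)}
  ∪ add   = {at(lab), have(k3), open(d_dock_office), open(d_office_lab)}

== RESULT ==
["at(lab)", "have(k3)", "open(d_dock_office)", "open(d_office_lab)"]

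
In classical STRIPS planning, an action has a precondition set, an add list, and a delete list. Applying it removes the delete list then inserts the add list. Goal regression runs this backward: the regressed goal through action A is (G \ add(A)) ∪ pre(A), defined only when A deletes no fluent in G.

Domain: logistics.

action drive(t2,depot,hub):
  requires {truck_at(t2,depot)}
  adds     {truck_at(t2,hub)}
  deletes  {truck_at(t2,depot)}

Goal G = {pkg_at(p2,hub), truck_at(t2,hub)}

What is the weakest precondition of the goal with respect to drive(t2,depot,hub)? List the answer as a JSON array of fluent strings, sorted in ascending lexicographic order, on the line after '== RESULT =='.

Compute (G \ add) ∪ pre:
  G ∩ del = {}  (empty — regression defined)
  G \ add = {pkg_at(p2,hub), truck_at(t2,hub)} \ {truck_at(t2,hub)} = {pkg_at(p2,hub)}
  ∪ pre   = {pkg_at(p2,hub)} ∪ {truck_at(t2,depot)}
          = {pkg_at(p2,hub), truck_at(t2,depot)}

== RESULT ==
["pkg_at(p2,hub)", "truck_at(t2,depot)"]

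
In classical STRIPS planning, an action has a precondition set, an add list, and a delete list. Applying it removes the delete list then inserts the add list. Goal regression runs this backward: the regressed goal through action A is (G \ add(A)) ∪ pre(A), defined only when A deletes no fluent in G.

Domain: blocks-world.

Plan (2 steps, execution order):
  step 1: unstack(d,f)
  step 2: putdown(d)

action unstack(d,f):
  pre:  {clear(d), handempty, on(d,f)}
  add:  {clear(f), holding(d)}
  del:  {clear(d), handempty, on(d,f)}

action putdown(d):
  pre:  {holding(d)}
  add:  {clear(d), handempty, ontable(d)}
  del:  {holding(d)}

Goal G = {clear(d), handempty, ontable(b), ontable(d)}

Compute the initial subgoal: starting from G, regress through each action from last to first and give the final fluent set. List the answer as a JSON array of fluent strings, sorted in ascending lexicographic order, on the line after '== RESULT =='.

Work backward from the goal:
  through step 2 (putdown(d)): drop {clear(d), handempty, ontable(d)}, keep {ontable(b)}, require {holding(d)}
    → {holding(d), ontable(b)}
  through step 1 (unstack(d,f)): drop {holding(d)}, keep {ontable(b)}, require {clear(d), handempty, on(d,f)}
    → {clear(d), handempty, on(d,f), ontable(b)}

== RESULT ==
["clear(d)", "handempty", "on(d,f)", "ontable(b)"]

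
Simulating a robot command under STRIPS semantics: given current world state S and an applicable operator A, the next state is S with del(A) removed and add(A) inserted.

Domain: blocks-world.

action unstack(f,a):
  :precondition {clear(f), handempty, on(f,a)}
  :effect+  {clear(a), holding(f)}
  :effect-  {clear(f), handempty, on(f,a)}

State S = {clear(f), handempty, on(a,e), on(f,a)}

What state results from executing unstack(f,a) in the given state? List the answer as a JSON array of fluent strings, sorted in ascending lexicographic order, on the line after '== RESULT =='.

Compute (S \ del) ∪ add:
  pre ⊆ S: {clear(f), handempty, on(f,a)} ⊆ S  — applicable
  S \ del = {on(a,e)}
  ∪ add   = {clear(a), holding(f), on(a,e)}

== RESULT ==
["clear(a)", "holding(f)", "on(a,e)"]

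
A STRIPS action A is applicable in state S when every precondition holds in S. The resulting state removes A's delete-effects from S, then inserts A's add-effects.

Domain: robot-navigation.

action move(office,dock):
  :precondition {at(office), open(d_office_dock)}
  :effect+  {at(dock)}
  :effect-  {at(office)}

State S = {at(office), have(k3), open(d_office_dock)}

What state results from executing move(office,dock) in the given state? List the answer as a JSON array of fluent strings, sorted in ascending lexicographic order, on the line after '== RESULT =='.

Progress:
  pre ⊆ S: {at(office), open(d_office_dock)} ⊆ S  — applicable
  S \ del = {have(k3), open(d_office_dock)}
  ∪ add   = {at(dock), have(k3), open(d_office_dock)}

== RESULT ==
["at(dock)", "have(k3)", "open(d_office_dock)"]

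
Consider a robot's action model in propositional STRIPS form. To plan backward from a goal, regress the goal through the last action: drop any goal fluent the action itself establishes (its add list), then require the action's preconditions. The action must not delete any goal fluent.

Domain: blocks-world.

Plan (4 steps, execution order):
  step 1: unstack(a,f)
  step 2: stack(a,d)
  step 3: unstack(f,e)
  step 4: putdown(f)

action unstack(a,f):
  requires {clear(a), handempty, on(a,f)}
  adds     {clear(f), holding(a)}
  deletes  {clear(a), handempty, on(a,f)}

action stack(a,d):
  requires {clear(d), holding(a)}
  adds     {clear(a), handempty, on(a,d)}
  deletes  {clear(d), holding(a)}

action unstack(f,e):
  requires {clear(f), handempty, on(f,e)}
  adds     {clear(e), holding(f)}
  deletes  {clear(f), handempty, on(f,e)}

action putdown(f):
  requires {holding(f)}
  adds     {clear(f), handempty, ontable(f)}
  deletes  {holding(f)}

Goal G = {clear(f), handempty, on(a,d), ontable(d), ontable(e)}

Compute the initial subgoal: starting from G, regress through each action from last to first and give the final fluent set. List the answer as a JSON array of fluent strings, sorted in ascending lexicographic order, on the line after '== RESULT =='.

Regress step by step:
  through step 4 (putdown(f)): drop {clear(f), handempty}, keep {on(a,d), ontable(d), ontable(e)}, require {holding(f)}
    → {holding(f), on(a,d), ontable(d), ontable(e)}
  through step 3 (unstack(f,e)): drop {holding(f)}, keep {on(a,d), ontable(d), ontable(e)}, require {clear(f), handempty, on(f,e)}
    → {clear(f), handempty, on(a,d), on(f,e), ontable(d), ontable(e)}
  through step 2 (stack(a,d)): drop {handempty, on(a,d)}, keep {clear(f), on(f,e), ontable(d), ontable(e)}, require {clear(d), holding(a)}
    → {clear(d), clear(f), holding(a), on(f,e), ontable(d), ontable(e)}
  through step 1 (unstack(a,f)): drop {clear(f), holding(a)}, keep {clear(d), on(f,e), ontable(d), ontable(e)}, require {clear(a), handempty, on(a,f)}
    → {clear(a), clear(d), handempty, on(a,f), on(f,e), ontable(d), ontable(e)}

== RESULT ==
["clear(a)", "clear(d)", "handempty", "on(a,f)", "on(f,e)", "ontable(d)", "ontable(e)"]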